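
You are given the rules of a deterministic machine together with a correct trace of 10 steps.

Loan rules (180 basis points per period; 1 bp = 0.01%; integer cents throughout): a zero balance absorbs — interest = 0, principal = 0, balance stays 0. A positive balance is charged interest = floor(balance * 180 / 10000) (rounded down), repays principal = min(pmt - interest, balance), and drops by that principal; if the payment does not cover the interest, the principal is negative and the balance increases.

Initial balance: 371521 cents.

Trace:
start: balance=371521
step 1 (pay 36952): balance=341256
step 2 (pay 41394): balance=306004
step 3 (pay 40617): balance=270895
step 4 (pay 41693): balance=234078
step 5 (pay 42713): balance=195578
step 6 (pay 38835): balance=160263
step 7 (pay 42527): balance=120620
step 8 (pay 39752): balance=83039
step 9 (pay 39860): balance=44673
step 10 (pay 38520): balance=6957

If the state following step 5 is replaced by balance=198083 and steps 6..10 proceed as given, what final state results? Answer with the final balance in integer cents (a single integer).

state after step 5 := balance=198083
step 6 (pay 38835): balance=162813
step 7 (pay 42527): balance=123216
step 8 (pay 39752): balance=85681
step 9 (pay 39860): balance=47363
step 10 (pay 38520): balance=9695

9695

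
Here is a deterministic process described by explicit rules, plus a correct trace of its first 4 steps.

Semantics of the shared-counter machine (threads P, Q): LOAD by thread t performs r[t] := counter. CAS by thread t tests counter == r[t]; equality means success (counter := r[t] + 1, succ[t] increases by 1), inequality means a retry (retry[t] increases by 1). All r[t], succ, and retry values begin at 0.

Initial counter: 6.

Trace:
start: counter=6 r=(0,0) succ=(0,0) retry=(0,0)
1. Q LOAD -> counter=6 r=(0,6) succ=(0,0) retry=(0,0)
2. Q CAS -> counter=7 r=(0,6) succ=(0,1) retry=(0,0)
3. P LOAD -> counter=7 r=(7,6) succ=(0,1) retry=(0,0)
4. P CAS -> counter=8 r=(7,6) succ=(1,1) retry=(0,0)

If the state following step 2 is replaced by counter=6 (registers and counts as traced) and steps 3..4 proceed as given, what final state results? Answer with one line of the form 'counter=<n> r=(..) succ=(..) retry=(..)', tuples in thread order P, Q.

state after step 2 := counter=6 r=(0,6) succ=(0,1) retry=(0,0)
3. P LOAD -> counter=6 r=(6,6) succ=(0,1) retry=(0,0)
4. P CAS -> counter=7 r=(6,6) succ=(1,1) retry=(0,0)

counter=7 r=(6,6) succ=(1,1) retry=(0,0)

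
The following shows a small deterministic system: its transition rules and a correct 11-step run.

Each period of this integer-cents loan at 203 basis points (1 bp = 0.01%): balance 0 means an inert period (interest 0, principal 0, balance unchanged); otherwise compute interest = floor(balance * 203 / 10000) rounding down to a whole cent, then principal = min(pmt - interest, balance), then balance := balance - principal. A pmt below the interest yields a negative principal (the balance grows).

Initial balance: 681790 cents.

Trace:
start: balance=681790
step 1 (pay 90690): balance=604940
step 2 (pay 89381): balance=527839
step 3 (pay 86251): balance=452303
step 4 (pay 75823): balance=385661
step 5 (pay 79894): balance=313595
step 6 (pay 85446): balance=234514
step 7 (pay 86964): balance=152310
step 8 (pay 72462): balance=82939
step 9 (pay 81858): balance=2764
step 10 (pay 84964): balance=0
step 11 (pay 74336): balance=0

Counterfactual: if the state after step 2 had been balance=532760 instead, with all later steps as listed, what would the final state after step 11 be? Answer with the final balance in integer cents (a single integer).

state after step 2 := balance=532760
step 3 (pay 86251): balance=457324
step 4 (pay 75823): balance=390784
step 5 (pay 79894): balance=318822
step 6 (pay 85446): balance=239848
step 7 (pay 86964): balance=157752
step 8 (pay 72462): balance=88492
step 9 (pay 81858): balance=8430
step 10 (pay 84964): balance=0
step 11 (pay 74336): balance=0

0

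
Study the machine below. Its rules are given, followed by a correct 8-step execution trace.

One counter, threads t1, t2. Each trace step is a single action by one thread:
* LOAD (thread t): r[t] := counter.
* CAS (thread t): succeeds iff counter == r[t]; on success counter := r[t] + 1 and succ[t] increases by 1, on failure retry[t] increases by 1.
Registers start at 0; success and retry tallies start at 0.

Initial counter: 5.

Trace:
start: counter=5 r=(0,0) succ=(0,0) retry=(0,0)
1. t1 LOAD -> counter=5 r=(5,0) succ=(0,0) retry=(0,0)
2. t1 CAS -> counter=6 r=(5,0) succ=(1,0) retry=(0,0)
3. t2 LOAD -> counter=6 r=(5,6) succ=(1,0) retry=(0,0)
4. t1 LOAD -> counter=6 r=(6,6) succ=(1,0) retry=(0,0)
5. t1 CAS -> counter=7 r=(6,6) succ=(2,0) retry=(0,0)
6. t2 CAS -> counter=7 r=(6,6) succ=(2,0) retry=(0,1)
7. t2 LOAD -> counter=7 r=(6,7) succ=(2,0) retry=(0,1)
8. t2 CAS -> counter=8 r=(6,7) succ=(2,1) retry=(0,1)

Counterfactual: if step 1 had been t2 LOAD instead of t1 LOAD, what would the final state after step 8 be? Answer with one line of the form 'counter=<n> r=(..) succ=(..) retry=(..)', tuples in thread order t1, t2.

(re-executing from step 1 with the substitution; state before step 1: counter=5 r=(0,0) succ=(0,0) retry=(0,0))
1. t2 LOAD -> counter=5 r=(0,5) succ=(0,0) retry=(0,0)
2. t1 CAS -> counter=5 r=(0,5) succ=(0,0) retry=(1,0)
3. t2 LOAD -> counter=5 r=(0,5) succ=(0,0) retry=(1,0)
4. t1 LOAD -> counter=5 r=(5,5) succ=(0,0) retry=(1,0)
5. t1 CAS -> counter=6 r=(5,5) succ=(1,0) retry=(1,0)
6. t2 CAS -> counter=6 r=(5,5) succ=(1,0) retry=(1,1)
7. t2 LOAD -> counter=6 r=(5,6) succ=(1,0) retry=(1,1)
8. t2 CAS -> counter=7 r=(5,6) succ=(1,1) retry=(1,1)

counter=7 r=(5,6) succ=(1,1) retry=(1,1)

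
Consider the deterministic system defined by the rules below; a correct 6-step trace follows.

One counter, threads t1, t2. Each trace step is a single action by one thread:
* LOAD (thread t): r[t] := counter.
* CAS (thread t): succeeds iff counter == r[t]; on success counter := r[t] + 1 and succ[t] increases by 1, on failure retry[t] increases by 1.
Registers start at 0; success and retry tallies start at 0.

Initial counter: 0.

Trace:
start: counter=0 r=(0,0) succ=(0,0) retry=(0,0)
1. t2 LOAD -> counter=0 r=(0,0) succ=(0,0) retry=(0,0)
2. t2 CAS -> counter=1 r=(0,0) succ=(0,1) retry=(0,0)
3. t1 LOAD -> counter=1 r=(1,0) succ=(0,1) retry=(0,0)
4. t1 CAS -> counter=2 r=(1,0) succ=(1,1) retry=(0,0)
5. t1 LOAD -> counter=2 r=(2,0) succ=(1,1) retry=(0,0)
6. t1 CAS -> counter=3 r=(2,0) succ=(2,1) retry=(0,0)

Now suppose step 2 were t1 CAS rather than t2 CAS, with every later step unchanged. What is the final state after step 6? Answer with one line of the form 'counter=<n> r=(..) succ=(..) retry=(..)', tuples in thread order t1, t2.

counter=3 r=(2,0) succ=(3,0) retry=(0,0)

(re-executing from step 2 with the substitution; state before step 2: counter=0 r=(0,0) succ=(0,0) retry=(0,0))
2. t1 CAS -> counter=1 r=(0,0) succ=(1,0) retry=(0,0)
3. t1 LOAD -> counter=1 r=(1,0) succ=(1,0) retry=(0,0)
4. t1 CAS -> counter=2 r=(1,0) succ=(2,0) retry=(0,0)
5. t1 LOAD -> counter=2 r=(2,0) succ=(2,0) retry=(0,0)
6. t1 CAS -> counter=3 r=(2,0) succ=(3,0) retry=(0,0)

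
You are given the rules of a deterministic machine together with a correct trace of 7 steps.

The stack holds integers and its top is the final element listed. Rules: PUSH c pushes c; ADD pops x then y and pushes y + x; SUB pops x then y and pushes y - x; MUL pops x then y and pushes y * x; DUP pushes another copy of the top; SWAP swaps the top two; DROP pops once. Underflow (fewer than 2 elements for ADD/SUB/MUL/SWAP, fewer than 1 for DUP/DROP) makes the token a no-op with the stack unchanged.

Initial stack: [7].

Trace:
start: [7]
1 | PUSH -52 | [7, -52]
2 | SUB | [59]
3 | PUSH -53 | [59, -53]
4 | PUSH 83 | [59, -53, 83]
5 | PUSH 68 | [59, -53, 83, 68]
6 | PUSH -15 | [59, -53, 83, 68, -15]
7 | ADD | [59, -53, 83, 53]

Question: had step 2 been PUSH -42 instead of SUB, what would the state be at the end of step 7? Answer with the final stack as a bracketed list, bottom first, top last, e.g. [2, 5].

(re-executing from step 2 with the substitution; state before step 2: [7, -52])
2 | PUSH -42 | [7, -52, -42]
3 | PUSH -53 | [7, -52, -42, -53]
4 | PUSH 83 | [7, -52, -42, -53, 83]
5 | PUSH 68 | [7, -52, -42, -53, 83, 68]
6 | PUSH -15 | [7, -52, -42, -53, 83, 68, -15]
7 | ADD | [7, -52, -42, -53, 83, 53]

[7, -52, -42, -53, 83, 53]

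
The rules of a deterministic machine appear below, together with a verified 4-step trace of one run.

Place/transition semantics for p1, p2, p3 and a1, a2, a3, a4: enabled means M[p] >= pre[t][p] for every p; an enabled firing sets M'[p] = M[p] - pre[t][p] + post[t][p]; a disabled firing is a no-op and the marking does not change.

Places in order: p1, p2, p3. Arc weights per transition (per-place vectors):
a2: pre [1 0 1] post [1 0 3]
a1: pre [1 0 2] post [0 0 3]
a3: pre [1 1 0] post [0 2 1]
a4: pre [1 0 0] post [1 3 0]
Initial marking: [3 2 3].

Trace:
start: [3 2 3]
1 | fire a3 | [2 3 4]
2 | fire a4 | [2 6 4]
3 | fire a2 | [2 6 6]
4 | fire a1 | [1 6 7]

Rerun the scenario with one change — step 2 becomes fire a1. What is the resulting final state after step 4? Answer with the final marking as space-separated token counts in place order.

(re-executing from step 2 with the substitution; state before step 2: [2 3 4])
2 | fire a1 | [1 3 5]
3 | fire a2 | [1 3 7]
4 | fire a1 | [0 3 8]

0 3 8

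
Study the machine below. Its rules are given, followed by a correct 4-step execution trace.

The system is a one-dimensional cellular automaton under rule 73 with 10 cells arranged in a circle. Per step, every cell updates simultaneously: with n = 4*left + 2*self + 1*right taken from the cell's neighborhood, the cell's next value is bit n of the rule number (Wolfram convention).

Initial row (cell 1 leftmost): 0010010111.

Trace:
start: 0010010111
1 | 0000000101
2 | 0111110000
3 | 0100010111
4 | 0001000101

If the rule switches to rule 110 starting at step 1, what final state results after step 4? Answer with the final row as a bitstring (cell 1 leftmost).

(re-executing steps 1..4 under rule 110; state before step 1: 0010010111)
1 | 0110111101
2 | 1111100111
3 | 0000101100
4 | 0001111100

0001111100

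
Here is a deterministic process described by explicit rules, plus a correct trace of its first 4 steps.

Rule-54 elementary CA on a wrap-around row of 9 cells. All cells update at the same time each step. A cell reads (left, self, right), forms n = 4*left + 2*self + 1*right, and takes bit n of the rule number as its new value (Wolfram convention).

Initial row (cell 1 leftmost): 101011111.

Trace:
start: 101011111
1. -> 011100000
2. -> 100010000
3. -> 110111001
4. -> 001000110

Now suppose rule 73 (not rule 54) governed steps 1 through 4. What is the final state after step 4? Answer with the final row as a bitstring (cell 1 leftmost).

(re-executing steps 1..4 under rule 73; state before step 1: 101011111)
1. -> 100010000
2. -> 001000110
3. -> 100010110
4. -> 001000110

001000110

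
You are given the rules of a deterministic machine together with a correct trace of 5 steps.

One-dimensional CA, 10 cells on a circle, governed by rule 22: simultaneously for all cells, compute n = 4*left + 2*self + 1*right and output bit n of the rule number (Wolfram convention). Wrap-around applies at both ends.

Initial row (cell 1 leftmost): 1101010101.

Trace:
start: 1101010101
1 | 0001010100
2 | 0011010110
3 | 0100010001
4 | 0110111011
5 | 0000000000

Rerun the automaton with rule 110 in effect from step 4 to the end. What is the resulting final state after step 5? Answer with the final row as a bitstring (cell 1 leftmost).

(re-executing steps 4..5 under rule 110; state before step 4: 0100010001)
4 | 1100110011
5 | 0101110110

0101110110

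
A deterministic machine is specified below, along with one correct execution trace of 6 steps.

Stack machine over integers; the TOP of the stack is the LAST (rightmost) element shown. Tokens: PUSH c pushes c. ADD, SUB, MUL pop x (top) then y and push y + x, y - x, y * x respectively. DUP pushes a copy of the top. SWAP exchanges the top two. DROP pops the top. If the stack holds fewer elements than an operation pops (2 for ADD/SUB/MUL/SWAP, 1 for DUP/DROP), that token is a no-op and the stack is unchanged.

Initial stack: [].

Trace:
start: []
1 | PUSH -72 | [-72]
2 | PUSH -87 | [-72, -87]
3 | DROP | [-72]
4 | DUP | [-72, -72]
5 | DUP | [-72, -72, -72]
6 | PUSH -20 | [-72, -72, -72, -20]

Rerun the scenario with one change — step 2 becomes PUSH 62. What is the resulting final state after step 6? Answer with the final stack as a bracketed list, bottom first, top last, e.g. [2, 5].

(re-executing from step 2 with the substitution; state before step 2: [-72])
2 | PUSH 62 | [-72, 62]
3 | DROP | [-72]
4 | DUP | [-72, -72]
5 | DUP | [-72, -72, -72]
6 | PUSH -20 | [-72, -72, -72, -20]

[-72, -72, -72, -20]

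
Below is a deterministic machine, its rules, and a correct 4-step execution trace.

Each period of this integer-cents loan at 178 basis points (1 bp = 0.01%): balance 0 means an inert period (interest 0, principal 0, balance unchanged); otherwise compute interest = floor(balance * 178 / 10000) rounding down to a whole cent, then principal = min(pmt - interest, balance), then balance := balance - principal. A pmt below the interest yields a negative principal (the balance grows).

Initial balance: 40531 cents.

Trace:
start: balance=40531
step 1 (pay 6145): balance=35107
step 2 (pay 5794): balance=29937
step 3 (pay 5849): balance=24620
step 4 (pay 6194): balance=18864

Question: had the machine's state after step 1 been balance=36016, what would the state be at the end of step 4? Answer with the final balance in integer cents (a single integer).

19824

state after step 1 := balance=36016
step 2 (pay 5794): balance=30863
step 3 (pay 5849): balance=25563
step 4 (pay 6194): balance=19824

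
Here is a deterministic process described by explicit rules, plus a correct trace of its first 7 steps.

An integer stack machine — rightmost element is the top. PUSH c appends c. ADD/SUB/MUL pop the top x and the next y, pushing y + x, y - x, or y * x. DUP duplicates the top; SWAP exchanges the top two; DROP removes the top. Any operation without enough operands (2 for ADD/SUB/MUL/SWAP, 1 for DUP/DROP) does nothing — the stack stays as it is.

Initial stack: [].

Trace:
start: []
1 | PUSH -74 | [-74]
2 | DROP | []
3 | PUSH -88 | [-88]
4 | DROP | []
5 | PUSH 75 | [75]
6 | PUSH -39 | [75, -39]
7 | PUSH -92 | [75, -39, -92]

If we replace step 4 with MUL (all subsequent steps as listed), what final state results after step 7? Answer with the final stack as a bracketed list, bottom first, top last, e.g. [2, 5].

[-88, 75, -39, -92]

(re-executing from step 4 with the substitution; state before step 4: [-88])
4 | MUL | [-88]
5 | PUSH 75 | [-88, 75]
6 | PUSH -39 | [-88, 75, -39]
7 | PUSH -92 | [-88, 75, -39, -92]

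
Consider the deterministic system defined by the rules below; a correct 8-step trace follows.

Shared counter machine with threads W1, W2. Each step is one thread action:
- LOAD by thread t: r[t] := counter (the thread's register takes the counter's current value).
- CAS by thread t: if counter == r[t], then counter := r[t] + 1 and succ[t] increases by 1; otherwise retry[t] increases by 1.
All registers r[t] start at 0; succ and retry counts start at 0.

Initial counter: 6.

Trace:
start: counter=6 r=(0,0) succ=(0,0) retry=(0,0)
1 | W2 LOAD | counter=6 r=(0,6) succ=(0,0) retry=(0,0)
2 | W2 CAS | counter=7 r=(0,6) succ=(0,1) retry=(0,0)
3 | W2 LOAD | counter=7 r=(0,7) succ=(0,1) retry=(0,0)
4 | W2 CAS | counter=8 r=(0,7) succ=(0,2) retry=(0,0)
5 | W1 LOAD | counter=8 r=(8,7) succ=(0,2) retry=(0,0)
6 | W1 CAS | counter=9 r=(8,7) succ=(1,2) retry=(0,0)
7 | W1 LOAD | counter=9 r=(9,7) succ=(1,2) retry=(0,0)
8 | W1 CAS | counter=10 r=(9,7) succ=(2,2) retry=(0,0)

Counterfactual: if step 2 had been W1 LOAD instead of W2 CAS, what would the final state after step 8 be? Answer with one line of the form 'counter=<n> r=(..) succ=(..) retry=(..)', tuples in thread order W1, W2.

counter=9 r=(8,6) succ=(2,1) retry=(0,0)

(re-executing from step 2 with the substitution; state before step 2: counter=6 r=(0,6) succ=(0,0) retry=(0,0))
2 | W1 LOAD | counter=6 r=(6,6) succ=(0,0) retry=(0,0)
3 | W2 LOAD | counter=6 r=(6,6) succ=(0,0) retry=(0,0)
4 | W2 CAS | counter=7 r=(6,6) succ=(0,1) retry=(0,0)
5 | W1 LOAD | counter=7 r=(7,6) succ=(0,1) retry=(0,0)
6 | W1 CAS | counter=8 r=(7,6) succ=(1,1) retry=(0,0)
7 | W1 LOAD | counter=8 r=(8,6) succ=(1,1) retry=(0,0)
8 | W1 CAS | counter=9 r=(8,6) succ=(2,1) retry=(0,0)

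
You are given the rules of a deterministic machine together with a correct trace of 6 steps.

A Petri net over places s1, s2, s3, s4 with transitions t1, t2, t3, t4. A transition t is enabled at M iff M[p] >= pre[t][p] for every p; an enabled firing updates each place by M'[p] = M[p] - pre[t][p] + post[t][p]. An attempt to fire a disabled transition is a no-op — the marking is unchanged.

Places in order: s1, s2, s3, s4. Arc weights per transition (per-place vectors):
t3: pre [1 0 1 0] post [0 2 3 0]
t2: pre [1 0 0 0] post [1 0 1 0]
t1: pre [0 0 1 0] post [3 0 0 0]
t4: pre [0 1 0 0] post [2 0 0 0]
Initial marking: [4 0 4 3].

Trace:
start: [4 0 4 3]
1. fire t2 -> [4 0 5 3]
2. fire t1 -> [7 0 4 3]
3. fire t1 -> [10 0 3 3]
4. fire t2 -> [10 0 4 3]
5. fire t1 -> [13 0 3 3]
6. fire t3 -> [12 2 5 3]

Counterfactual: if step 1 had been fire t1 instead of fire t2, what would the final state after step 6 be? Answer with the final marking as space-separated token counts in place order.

15 2 3 3

(re-executing from step 1 with the substitution; state before step 1: [4 0 4 3])
1. fire t1 -> [7 0 3 3]
2. fire t1 -> [10 0 2 3]
3. fire t1 -> [13 0 1 3]
4. fire t2 -> [13 0 2 3]
5. fire t1 -> [16 0 1 3]
6. fire t3 -> [15 2 3 3]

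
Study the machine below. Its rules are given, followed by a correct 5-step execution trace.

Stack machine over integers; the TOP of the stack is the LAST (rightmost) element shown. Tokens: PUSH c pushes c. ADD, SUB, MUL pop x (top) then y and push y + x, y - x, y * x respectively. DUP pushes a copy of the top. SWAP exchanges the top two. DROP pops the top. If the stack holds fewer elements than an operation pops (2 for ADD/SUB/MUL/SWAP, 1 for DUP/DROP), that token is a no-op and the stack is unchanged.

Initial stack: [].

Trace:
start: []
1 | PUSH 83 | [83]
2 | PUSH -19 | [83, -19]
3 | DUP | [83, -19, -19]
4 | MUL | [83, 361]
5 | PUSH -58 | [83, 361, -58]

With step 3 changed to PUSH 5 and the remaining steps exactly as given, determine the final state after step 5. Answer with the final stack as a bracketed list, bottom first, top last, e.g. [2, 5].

[83, -95, -58]

(re-executing from step 3 with the substitution; state before step 3: [83, -19])
3 | PUSH 5 | [83, -19, 5]
4 | MUL | [83, -95]
5 | PUSH -58 | [83, -95, -58]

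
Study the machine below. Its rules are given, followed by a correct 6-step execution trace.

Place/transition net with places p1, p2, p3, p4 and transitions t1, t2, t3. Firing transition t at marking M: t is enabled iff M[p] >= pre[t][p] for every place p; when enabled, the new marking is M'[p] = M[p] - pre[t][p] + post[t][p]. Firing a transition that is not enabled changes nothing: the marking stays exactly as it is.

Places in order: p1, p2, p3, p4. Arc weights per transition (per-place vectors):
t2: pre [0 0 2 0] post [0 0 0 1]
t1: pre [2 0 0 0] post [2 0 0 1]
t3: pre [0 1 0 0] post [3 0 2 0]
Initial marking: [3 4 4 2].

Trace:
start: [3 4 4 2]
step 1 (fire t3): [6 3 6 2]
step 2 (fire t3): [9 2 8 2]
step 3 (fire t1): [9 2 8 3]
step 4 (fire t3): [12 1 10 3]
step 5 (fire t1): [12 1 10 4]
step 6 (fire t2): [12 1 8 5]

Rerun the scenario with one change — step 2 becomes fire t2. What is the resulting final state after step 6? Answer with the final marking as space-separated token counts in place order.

(re-executing from step 2 with the substitution; state before step 2: [6 3 6 2])
step 2 (fire t2): [6 3 4 3]
step 3 (fire t1): [6 3 4 4]
step 4 (fire t3): [9 2 6 4]
step 5 (fire t1): [9 2 6 5]
step 6 (fire t2): [9 2 4 6]

9 2 4 6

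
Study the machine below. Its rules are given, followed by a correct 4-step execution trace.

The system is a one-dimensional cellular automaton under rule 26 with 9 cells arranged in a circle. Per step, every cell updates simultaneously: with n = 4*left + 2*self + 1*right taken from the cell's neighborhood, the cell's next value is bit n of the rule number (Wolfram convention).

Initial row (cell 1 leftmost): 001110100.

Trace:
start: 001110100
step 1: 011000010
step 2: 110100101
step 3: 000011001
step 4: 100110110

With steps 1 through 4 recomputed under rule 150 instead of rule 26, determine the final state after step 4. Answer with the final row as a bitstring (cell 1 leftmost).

(re-executing steps 1..4 under rule 150; state before step 1: 001110100)
step 1: 010100110
step 2: 110111001
step 3: 100010110
step 4: 110110000

110110000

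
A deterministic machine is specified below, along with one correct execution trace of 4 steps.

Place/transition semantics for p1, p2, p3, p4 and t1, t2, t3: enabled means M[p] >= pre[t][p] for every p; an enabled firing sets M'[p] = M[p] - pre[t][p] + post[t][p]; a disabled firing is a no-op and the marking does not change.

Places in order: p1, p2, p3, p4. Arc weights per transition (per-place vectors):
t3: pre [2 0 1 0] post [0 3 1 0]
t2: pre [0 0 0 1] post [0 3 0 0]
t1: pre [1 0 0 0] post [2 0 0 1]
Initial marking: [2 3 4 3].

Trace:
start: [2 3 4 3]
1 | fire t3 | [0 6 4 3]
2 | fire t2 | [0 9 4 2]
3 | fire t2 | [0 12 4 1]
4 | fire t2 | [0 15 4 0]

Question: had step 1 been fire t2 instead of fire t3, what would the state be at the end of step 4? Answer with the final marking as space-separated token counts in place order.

(re-executing from step 1 with the substitution; state before step 1: [2 3 4 3])
1 | fire t2 | [2 6 4 2]
2 | fire t2 | [2 9 4 1]
3 | fire t2 | [2 12 4 0]
4 | fire t2 | [2 12 4 0]

2 12 4 0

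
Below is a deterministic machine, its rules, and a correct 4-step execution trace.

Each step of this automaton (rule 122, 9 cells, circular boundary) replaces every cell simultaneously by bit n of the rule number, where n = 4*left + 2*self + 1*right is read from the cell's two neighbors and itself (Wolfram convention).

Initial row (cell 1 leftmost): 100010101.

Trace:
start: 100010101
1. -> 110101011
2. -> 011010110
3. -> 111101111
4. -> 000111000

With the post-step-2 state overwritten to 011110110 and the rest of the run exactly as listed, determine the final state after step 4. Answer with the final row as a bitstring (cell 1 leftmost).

state after step 2 := 011110110
3. -> 110011111
4. -> 011110000

011110000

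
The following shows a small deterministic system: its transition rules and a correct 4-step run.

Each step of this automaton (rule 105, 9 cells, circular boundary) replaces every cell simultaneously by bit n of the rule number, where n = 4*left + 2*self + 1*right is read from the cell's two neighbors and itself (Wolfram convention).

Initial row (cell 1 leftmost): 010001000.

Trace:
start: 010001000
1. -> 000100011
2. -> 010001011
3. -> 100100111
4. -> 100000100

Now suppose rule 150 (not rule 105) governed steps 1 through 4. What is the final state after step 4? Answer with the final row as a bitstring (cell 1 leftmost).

(re-executing steps 1..4 under rule 150; state before step 1: 010001000)
1. -> 111011100
2. -> 010001011
3. -> 011011000
4. -> 100000100

100000100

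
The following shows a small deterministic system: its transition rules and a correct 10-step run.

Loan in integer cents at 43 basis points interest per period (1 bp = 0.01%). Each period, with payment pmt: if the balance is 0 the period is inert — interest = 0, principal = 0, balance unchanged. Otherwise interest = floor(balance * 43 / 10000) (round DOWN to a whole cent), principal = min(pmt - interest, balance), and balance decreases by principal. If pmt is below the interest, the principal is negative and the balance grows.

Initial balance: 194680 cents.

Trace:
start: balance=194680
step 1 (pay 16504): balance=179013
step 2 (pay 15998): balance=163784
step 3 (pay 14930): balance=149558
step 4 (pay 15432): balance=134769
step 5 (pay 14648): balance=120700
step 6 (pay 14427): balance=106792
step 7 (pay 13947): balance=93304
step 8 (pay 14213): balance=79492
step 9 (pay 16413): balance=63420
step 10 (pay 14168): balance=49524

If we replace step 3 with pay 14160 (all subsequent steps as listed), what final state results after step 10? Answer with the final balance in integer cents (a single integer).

50317

(re-executing from step 3 with the substitution; state before step 3: balance=163784)
step 3 (pay 14160): balance=150328
step 4 (pay 15432): balance=135542
step 5 (pay 14648): balance=121476
step 6 (pay 14427): balance=107571
step 7 (pay 13947): balance=94086
step 8 (pay 14213): balance=80277
step 9 (pay 16413): balance=64209
step 10 (pay 14168): balance=50317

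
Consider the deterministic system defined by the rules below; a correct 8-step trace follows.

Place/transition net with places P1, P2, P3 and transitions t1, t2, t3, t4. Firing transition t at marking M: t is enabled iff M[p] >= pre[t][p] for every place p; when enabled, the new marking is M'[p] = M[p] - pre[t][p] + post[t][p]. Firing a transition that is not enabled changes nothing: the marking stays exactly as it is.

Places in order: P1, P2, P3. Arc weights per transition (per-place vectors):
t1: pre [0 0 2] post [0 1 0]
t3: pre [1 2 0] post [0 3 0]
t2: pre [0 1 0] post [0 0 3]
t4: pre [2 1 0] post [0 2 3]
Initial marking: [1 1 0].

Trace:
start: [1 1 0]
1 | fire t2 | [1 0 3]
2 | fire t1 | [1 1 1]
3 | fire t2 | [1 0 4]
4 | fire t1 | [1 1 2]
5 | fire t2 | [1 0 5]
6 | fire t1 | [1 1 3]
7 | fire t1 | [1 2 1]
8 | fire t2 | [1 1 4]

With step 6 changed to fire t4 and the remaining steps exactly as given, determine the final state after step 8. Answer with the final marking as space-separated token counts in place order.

1 0 6

(re-executing from step 6 with the substitution; state before step 6: [1 0 5])
6 | fire t4 | [1 0 5]
7 | fire t1 | [1 1 3]
8 | fire t2 | [1 0 6]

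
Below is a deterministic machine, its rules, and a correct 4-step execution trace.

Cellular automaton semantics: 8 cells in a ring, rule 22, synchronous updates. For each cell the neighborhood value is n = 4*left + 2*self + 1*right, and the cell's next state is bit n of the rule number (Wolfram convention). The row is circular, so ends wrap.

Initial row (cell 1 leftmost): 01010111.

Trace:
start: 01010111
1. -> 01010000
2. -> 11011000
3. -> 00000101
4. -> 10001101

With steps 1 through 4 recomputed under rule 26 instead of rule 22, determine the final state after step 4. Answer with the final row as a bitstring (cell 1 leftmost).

10101010

(re-executing steps 1..4 under rule 26; state before step 1: 01010111)
1. -> 00000100
2. -> 00001010
3. -> 00010001
4. -> 10101010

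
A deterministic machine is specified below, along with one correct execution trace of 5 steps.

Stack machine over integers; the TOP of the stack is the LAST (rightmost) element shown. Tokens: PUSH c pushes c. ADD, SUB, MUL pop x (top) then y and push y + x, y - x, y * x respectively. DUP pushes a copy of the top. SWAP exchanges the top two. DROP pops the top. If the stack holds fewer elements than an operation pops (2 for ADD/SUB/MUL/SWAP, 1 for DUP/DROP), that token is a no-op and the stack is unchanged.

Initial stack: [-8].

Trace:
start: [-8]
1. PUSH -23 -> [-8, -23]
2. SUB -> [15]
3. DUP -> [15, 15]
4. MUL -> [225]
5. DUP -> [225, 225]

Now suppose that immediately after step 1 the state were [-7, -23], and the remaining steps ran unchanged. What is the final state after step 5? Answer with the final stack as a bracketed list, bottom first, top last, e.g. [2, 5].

[256, 256]

state after step 1 := [-7, -23]
2. SUB -> [16]
3. DUP -> [16, 16]
4. MUL -> [256]
5. DUP -> [256, 256]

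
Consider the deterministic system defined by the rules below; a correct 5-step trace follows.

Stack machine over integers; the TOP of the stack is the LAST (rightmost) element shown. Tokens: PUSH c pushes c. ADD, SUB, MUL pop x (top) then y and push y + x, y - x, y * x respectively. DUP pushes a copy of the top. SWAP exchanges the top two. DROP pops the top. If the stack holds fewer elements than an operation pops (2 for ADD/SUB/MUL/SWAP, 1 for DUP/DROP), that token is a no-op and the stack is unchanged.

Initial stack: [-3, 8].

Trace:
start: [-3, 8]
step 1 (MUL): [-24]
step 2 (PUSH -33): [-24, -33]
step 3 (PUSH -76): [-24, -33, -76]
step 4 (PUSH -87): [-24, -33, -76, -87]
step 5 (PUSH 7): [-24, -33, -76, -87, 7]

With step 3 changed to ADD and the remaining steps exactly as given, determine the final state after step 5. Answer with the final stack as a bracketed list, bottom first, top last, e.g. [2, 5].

(re-executing from step 3 with the substitution; state before step 3: [-24, -33])
step 3 (ADD): [-57]
step 4 (PUSH -87): [-57, -87]
step 5 (PUSH 7): [-57, -87, 7]

[-57, -87, 7]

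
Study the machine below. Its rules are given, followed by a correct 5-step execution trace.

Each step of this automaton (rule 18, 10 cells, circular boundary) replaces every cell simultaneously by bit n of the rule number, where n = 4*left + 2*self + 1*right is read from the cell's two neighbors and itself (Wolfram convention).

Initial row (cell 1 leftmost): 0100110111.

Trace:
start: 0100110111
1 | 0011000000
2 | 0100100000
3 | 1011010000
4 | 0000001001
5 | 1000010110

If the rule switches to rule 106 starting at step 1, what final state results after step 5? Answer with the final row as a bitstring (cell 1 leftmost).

1010110111

(re-executing steps 1..5 under rule 106; state before step 1: 0100110111)
1 | 1001111101
2 | 1011000111
3 | 1111001100
4 | 1001011101
5 | 1010110111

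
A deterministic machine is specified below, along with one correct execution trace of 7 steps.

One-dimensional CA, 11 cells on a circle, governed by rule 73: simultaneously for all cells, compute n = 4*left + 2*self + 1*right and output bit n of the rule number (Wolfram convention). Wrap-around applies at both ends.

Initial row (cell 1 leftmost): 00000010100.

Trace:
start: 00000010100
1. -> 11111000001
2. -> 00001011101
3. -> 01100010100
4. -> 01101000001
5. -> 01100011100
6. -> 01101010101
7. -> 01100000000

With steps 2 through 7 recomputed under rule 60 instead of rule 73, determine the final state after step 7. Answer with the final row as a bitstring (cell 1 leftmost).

(re-executing steps 2..7 under rule 60; state before step 2: 11111000001)
2. -> 00000100001
3. -> 10000110001
4. -> 01000101001
5. -> 11100111101
6. -> 00010100011
7. -> 10011110010

10011110010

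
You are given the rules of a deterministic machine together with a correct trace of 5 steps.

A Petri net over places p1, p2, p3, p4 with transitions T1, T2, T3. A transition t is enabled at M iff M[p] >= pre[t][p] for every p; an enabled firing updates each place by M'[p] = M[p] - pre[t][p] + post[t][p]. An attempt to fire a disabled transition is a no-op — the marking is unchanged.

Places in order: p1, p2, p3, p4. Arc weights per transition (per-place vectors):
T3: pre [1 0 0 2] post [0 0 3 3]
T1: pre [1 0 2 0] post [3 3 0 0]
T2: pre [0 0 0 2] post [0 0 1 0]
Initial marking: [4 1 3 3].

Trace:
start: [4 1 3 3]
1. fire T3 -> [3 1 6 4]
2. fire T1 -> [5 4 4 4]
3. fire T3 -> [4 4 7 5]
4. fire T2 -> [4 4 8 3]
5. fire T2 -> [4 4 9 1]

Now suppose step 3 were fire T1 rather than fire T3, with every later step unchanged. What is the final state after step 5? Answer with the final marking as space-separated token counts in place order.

7 7 4 0

(re-executing from step 3 with the substitution; state before step 3: [5 4 4 4])
3. fire T1 -> [7 7 2 4]
4. fire T2 -> [7 7 3 2]
5. fire T2 -> [7 7 4 0]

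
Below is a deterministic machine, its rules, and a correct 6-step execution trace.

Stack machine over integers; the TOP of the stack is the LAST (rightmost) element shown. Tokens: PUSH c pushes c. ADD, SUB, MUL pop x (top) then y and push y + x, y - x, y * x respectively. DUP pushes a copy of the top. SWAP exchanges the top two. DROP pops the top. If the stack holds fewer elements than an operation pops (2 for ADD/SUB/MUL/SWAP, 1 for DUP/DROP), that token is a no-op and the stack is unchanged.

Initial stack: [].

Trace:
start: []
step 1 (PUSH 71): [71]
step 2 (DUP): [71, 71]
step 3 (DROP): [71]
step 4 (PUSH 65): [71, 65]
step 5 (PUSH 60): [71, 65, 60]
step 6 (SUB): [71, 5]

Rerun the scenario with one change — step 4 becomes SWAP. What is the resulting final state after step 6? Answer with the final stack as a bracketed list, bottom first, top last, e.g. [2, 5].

(re-executing from step 4 with the substitution; state before step 4: [71])
step 4 (SWAP): [71]
step 5 (PUSH 60): [71, 60]
step 6 (SUB): [11]

[11]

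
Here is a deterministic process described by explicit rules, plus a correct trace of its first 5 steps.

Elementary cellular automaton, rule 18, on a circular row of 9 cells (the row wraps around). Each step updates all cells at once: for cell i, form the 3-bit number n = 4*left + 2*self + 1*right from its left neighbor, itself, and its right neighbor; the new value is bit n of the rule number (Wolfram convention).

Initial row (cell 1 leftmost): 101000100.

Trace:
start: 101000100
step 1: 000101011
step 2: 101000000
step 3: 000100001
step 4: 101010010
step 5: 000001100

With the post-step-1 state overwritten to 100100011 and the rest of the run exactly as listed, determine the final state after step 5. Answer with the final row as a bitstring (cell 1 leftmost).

101001010

state after step 1 := 100100011
step 2: 011010100
step 3: 100000010
step 4: 010000100
step 5: 101001010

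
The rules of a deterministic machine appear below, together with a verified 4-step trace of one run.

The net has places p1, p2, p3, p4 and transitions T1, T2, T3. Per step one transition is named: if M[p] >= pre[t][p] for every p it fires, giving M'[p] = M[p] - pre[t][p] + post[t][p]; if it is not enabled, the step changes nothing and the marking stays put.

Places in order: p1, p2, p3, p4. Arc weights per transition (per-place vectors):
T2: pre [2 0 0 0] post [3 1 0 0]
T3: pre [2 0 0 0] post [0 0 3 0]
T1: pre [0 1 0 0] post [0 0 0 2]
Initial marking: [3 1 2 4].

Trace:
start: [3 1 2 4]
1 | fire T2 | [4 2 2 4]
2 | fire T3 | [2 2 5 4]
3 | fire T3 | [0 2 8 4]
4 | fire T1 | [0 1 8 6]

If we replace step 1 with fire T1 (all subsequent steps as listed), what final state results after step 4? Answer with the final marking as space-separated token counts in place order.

(re-executing from step 1 with the substitution; state before step 1: [3 1 2 4])
1 | fire T1 | [3 0 2 6]
2 | fire T3 | [1 0 5 6]
3 | fire T3 | [1 0 5 6]
4 | fire T1 | [1 0 5 6]

1 0 5 6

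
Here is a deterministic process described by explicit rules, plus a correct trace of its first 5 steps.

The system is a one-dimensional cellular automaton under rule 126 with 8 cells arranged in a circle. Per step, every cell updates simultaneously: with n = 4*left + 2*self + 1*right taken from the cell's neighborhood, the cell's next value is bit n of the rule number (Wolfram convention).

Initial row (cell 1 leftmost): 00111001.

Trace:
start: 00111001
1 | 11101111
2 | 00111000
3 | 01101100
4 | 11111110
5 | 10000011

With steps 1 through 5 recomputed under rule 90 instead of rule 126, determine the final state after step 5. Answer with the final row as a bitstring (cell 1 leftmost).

(re-executing steps 1..5 under rule 90; state before step 1: 00111001)
1 | 11101110
2 | 10101010
3 | 00000000
4 | 00000000
5 | 00000000

00000000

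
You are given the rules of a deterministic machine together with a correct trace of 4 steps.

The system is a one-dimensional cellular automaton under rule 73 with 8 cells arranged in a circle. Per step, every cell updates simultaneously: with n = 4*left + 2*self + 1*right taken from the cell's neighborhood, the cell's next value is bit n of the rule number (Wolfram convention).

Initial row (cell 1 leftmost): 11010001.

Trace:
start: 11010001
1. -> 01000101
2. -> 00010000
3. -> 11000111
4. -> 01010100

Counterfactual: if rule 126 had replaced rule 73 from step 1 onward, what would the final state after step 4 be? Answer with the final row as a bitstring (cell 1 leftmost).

11001100

(re-executing steps 1..4 under rule 126; state before step 1: 11010001)
1. -> 01111011
2. -> 11001111
3. -> 01111000
4. -> 11001100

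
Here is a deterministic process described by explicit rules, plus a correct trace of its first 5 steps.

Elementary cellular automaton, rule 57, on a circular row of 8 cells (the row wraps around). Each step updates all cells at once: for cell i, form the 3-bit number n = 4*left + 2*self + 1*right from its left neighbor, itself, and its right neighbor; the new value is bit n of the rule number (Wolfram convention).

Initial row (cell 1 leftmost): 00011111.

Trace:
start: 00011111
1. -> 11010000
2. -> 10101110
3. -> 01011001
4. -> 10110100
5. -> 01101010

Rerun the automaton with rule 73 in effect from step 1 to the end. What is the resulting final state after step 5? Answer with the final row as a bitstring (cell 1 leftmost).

01000000

(re-executing steps 1..5 under rule 73; state before step 1: 00011111)
1. -> 01010001
2. -> 00000100
3. -> 11110001
4. -> 00010101
5. -> 01000000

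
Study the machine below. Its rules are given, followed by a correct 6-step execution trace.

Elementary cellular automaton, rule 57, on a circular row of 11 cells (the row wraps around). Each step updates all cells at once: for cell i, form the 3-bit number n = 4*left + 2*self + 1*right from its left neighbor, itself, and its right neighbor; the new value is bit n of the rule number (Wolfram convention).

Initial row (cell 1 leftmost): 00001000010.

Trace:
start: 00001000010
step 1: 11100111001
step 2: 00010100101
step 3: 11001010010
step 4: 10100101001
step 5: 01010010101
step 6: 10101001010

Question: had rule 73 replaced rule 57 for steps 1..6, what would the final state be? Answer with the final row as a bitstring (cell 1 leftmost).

(re-executing steps 1..6 under rule 73; state before step 1: 00001000010)
step 1: 11100011000
step 2: 10101011010
step 3: 00000011000
step 4: 11111011011
step 5: 00001011010
step 6: 11100011000

11100011000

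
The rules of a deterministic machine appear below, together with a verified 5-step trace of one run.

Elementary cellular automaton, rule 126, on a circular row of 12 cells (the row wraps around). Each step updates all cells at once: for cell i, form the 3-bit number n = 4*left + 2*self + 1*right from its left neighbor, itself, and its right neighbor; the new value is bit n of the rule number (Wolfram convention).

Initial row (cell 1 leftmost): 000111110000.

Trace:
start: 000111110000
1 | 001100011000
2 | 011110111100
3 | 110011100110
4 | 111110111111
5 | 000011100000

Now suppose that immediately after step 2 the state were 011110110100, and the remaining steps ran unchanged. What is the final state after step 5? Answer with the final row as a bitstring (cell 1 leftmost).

000011000110

state after step 2 := 011110110100
3 | 110011111110
4 | 111110000011
5 | 000011000110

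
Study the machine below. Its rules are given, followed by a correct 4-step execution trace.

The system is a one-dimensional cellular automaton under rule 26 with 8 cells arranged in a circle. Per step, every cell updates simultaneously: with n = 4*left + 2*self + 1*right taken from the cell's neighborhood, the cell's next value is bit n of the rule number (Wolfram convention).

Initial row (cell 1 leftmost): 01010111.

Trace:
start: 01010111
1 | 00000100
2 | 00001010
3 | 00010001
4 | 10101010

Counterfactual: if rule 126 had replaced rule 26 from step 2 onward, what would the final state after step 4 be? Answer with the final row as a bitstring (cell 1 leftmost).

(re-executing steps 2..4 under rule 126; state before step 2: 00000100)
2 | 00001110
3 | 00011011
4 | 10111111

10111111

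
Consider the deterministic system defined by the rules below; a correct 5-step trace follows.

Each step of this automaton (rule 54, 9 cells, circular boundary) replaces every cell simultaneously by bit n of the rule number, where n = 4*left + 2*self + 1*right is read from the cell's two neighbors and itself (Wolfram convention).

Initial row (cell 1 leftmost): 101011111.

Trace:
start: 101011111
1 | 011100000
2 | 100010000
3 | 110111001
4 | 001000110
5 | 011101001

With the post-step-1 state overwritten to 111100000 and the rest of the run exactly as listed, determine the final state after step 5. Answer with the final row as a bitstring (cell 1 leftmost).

state after step 1 := 111100000
2 | 000010001
3 | 100111011
4 | 011000100
5 | 100101110

100101110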